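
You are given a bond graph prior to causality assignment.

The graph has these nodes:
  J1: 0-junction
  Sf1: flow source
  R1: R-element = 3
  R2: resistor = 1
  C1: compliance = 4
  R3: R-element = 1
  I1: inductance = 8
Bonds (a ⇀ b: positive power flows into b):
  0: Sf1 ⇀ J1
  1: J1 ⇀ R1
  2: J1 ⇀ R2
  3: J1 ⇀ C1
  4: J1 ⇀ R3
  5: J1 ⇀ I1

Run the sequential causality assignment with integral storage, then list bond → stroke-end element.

b0 →Sf1  (Sf1 fixes flow; stroke at Sf1)
b3 →J1  (C1 outputs effort q/C1)
b1 →R1  (0-jn J1 has e-setter on 3)
b2 →R2  (0-jn J1 has e-setter on 3)
b4 →R3  (J1: bond 3 brought effort, rest push out)
b5 →I1  (J1: bond 3 brought effort, rest push out)

β0 stroke→Sf1
β1 stroke→R1
β2 stroke→R2
β3 stroke→J1
β4 stroke→R3
β5 stroke→I1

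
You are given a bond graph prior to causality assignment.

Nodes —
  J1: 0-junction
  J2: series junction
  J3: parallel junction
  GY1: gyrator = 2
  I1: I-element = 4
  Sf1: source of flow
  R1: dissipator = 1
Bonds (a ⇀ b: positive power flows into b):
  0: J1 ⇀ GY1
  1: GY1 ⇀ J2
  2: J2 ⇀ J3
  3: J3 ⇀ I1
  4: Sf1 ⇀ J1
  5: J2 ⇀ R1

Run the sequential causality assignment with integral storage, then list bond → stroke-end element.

#0 stroke at J1
#1 stroke at J2
#2 stroke at J3
#3 stroke at I1
#4 stroke at Sf1
#5 stroke at J2

β4 stroke→Sf1  (Sf1: flow source, stroke at near end)
β0 stroke→J1  (only one effort-in slot at J1)
β1 stroke→J2  (through GY1, causality inverts; strokes same side of GY1)
β3 stroke→I1  (I1 integral (f out))
β2 stroke→J3  (J3 needs exactly one e-in)
β5 stroke→J2  (common-f at J2 fixed by 2)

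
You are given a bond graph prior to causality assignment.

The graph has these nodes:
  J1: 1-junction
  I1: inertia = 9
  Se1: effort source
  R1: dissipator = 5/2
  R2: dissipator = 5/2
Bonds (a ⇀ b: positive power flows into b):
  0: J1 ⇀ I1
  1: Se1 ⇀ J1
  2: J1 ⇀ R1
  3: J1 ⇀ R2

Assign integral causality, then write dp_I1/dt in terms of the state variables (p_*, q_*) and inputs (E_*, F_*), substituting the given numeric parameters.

dp_I1/dt = E_Se1 - 5*p_I1/9

b1 |J1  (source Se1 imposes e)
b0 |I1  (I1: I, integral causality)
b2 |J1  (J1 flow already set via bond 0)
b3 |J1  (common-f at J1 fixed by 0)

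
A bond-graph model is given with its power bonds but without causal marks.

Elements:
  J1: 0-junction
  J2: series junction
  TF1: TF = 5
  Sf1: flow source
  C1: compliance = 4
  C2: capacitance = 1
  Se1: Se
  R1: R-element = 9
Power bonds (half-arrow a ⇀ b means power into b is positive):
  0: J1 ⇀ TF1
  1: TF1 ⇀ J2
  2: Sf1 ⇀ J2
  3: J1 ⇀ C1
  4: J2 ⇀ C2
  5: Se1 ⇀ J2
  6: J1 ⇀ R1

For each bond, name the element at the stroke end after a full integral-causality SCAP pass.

β0 →TF1
β1 →J2
β2 →Sf1
β3 →J1
β4 →J2
β5 →J2
β6 →R1

β2 stroke at Sf1  (Sf1 fixes flow; stroke at Sf1)
β5 stroke at J2  (source Se1 imposes e)
β1 stroke at J2  (J2: bond 2 brought flow, rest push out)
β4 stroke at J2  (J2: bond 2 brought flow, rest push out)
β0 stroke at TF1  (through TF1, causality passes straight; one stroke at TF1)
β3 stroke at J1  (C1 outputs effort q/C1)
β6 stroke at R1  (0-jn J1 has e-setter on 3)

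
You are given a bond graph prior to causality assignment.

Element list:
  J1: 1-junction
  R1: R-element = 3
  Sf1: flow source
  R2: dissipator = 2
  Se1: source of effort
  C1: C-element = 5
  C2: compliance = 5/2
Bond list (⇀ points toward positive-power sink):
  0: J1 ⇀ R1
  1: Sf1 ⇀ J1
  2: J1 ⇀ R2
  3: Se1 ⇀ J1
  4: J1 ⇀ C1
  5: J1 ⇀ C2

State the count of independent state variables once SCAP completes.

b1 stroke→Sf1  (Sf1: flow source, stroke at near end)
b3 stroke→J1  (Se1 fixes effort; stroke away)
b0 stroke→J1  (1-jn J1 has f-setter on 1)
b2 stroke→J1  (common-f at J1 fixed by 1)
b4 stroke→J1  (J1 flow already set via bond 1)
b5 stroke→J1  (common-f at J1 fixed by 1)

2  (C1, C2 all integral)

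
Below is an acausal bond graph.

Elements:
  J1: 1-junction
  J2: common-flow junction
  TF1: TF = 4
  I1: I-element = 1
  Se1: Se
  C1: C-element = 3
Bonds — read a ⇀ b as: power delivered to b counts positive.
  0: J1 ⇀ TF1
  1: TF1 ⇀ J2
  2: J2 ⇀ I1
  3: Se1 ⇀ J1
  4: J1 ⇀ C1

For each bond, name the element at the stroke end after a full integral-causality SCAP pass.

bond 3 →J1  (source Se1 imposes e)
bond 2 →I1  (I1 integral (f out))
bond 1 →J2  (common-f at J2 fixed by 2)
bond 0 →TF1  (TF1 one-in-one-out from 1)
bond 4 →J1  (J1 flow already set via bond 0)

#0 →TF1
#1 →J2
#2 →I1
#3 →J1
#4 →J1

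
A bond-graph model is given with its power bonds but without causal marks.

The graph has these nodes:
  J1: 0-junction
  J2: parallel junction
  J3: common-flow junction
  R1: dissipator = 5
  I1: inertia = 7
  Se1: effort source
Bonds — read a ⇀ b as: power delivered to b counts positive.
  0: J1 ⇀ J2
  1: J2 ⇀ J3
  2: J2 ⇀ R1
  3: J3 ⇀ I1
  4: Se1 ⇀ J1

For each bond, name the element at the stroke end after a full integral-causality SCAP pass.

β0 →J2
β1 →J3
β2 →R1
β3 →I1
β4 →J1

b4 |J1  (source Se1 imposes e)
b0 |J2  (common-e at J1 fixed by 4)
b1 |J3  (common-e at J2 fixed by 0)
b2 |R1  (J2: bond 0 brought effort, rest push out)
b3 |I1  (closing 1-jn rule on J3)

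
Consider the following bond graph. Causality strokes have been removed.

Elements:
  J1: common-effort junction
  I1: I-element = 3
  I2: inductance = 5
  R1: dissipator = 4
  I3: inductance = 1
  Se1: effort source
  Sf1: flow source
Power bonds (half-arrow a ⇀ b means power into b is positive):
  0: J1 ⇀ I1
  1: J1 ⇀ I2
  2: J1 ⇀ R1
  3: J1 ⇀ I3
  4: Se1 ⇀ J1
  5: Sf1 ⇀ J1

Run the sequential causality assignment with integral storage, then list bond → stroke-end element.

β4 →J1  (Se1 fixes effort; stroke away)
β5 →Sf1  (Sf1 fixes flow; stroke at Sf1)
β0 →I1  (common-e at J1 fixed by 4)
β1 →I2  (J1 effort already set via bond 4)
β2 →R1  (J1 effort already set via bond 4)
β3 →I3  (J1 effort already set via bond 4)

b0 stroke at I1
b1 stroke at I2
b2 stroke at R1
b3 stroke at I3
b4 stroke at J1
b5 stroke at Sf1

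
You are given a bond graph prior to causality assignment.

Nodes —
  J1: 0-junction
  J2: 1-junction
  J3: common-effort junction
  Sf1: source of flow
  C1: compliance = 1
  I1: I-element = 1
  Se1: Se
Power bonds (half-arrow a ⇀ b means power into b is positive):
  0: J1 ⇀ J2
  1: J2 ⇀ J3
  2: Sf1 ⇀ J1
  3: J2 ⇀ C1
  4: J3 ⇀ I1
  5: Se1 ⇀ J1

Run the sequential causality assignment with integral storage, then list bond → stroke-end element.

β0 stroke→J2
β1 stroke→J3
β2 stroke→Sf1
β3 stroke→J2
β4 stroke→I1
β5 stroke→J1

bond 2 stroke at Sf1  (Sf1 (Sf) sets flow on bond)
bond 5 stroke at J1  (Se1 (Se) sets effort on bond)
bond 0 stroke at J2  (J1 effort already set via bond 5)
bond 3 stroke at J2  (C1 outputs effort q/C1)
bond 1 stroke at J3  (only one flow-in slot at J2)
bond 4 stroke at I1  (J3 effort already set via bond 1)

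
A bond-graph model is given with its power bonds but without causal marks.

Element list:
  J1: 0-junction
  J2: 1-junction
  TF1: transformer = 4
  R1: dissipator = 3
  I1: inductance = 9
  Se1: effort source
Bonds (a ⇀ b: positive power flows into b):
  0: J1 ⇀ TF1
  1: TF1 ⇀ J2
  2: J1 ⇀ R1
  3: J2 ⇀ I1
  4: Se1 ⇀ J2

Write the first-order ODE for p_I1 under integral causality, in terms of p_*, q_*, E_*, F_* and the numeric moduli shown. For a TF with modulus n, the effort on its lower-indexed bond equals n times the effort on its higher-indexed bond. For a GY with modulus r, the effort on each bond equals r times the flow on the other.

b4 |J2  (Se1: effort source, stroke at far end)
b3 |I1  (prefer integral on I1)
b1 |J2  (1-jn J2 has f-setter on 3)
b0 |TF1  (TF1: transformer flips bond 1)
b2 |J1  (only one effort-in slot at J1)

dp_I1/dt = E_Se1 - p_I1/48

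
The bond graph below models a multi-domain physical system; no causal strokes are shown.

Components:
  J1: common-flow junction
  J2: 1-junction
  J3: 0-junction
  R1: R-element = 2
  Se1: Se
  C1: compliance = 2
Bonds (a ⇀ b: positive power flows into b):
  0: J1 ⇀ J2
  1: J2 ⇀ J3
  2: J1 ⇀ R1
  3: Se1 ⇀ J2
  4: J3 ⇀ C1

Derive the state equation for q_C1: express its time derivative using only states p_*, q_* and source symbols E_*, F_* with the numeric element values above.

dq_C1/dt = E_Se1/2 - q_C1/4

bond 3 stroke at J2  (source Se1 imposes e)
bond 4 stroke at J3  (C1 outputs effort q/C1)
bond 1 stroke at J2  (0-jn J3 has e-setter on 4)
bond 0 stroke at J1  (J2: last free bond brings flow in)
bond 2 stroke at R1  (only one flow-in slot at J1)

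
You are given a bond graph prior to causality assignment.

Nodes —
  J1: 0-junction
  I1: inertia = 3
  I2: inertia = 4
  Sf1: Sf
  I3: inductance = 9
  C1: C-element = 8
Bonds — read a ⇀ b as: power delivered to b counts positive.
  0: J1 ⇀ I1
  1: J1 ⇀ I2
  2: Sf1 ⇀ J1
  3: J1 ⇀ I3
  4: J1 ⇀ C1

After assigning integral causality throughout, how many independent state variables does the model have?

4  (C1, I1, I2, I3 all integral)

#2 stroke→Sf1  (Sf1 fixes flow; stroke at Sf1)
#0 stroke→I1  (prefer integral on I1)
#1 stroke→I2  (I2 integral (f out))
#3 stroke→I3  (I3 outputs flow p/I3)
#4 stroke→J1  (J1 needs exactly one e-in)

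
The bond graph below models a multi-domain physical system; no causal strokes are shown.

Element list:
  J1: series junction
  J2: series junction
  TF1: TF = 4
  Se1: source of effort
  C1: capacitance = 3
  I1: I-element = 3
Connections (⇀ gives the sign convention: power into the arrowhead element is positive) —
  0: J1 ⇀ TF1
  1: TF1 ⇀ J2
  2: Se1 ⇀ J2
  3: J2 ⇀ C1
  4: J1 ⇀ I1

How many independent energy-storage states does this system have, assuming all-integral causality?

#2 →J2  (Se1 (Se) sets effort on bond)
#3 →J2  (C1 integral (e out))
#1 →TF1  (closing 1-jn rule on J2)
#0 →J1  (TF TF1: opposite of bond 1)
#4 →I1  (closing 1-jn rule on J1)

2  (C1, I1 all integral)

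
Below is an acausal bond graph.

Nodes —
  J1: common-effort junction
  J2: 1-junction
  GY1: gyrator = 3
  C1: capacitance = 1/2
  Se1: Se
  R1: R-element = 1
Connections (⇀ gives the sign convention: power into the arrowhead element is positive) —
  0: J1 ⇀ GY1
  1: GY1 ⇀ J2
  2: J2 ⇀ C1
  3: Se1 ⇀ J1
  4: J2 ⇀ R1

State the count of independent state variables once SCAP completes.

#3 stroke at J1  (Se1 (Se) sets effort on bond)
#0 stroke at GY1  (common-e at J1 fixed by 3)
#1 stroke at GY1  (GY1 both-in/both-out from 0)
#2 stroke at J2  (J2: bond 1 brought flow, rest push out)
#4 stroke at J2  (J2 flow already set via bond 1)

1  (C1 all integral)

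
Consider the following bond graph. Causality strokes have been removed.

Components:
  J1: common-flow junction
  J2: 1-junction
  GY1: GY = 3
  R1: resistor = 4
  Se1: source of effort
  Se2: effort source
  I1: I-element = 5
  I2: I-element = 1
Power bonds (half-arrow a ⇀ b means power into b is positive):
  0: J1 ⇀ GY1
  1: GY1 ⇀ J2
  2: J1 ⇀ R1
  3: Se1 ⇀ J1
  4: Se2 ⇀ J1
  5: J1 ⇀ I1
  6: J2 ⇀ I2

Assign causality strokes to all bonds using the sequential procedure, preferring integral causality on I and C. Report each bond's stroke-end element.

bond 0 |J1
bond 1 |J2
bond 2 |J1
bond 3 |J1
bond 4 |J1
bond 5 |I1
bond 6 |I2

b3 stroke at J1  (Se1: effort source, stroke at far end)
b4 stroke at J1  (source Se2 imposes e)
b5 stroke at I1  (I1: I, integral causality)
b0 stroke at J1  (common-f at J1 fixed by 5)
b2 stroke at J1  (J1: bond 5 brought flow, rest push out)
b1 stroke at J2  (GY GY1: same side as bond 0)
b6 stroke at I2  (only one flow-in slot at J2)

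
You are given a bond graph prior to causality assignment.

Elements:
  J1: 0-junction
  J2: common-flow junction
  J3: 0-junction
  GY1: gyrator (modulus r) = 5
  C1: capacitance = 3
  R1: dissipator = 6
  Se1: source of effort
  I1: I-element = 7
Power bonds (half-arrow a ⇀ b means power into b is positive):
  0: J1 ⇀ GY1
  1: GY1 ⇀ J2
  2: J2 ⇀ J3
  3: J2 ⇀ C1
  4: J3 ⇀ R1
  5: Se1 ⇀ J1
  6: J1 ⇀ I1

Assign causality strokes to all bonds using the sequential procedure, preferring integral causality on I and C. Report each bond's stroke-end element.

b0 →GY1
b1 →GY1
b2 →J2
b3 →J2
b4 →J3
b5 →J1
b6 →I1

b5 stroke at J1  (Se1: effort source, stroke at far end)
b0 stroke at GY1  (common-e at J1 fixed by 5)
b6 stroke at I1  (0-jn J1 has e-setter on 5)
b1 stroke at GY1  (GY1 both-in/both-out from 0)
b2 stroke at J2  (J2 flow already set via bond 1)
b3 stroke at J2  (J2: bond 1 brought flow, rest push out)
b4 stroke at J3  (only one effort-in slot at J3)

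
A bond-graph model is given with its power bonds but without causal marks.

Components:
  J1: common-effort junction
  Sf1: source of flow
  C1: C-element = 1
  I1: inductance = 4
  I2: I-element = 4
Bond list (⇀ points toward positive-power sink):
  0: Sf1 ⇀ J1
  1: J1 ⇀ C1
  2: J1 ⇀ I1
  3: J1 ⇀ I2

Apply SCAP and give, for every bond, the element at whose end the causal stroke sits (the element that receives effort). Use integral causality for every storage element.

#0 →Sf1
#1 →J1
#2 →I1
#3 →I2

b0 stroke at Sf1  (Sf1: flow source, stroke at near end)
b1 stroke at J1  (C1: C, integral causality)
b2 stroke at I1  (J1 effort already set via bond 1)
b3 stroke at I2  (J1: bond 1 brought effort, rest push out)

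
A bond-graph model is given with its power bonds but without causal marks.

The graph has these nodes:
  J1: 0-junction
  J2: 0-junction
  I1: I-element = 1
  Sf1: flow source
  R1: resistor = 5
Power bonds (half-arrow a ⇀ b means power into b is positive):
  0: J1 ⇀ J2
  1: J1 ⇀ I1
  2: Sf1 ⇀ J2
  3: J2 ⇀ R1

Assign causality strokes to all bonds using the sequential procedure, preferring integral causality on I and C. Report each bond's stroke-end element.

bond 2 |Sf1  (Sf1: flow source, stroke at near end)
bond 1 |I1  (prefer integral on I1)
bond 0 |J1  (only one effort-in slot at J1)
bond 3 |J2  (J2: last free bond brings effort in)

bond 0 stroke→J1
bond 1 stroke→I1
bond 2 stroke→Sf1
bond 3 stroke→J2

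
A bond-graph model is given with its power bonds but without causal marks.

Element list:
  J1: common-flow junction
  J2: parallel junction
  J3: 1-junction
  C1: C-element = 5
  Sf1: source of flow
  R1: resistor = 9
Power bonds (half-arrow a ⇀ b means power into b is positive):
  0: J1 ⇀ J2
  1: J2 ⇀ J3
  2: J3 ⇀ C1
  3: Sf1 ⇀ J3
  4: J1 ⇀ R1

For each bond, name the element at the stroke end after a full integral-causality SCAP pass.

bond 0 |J2
bond 1 |J3
bond 2 |J3
bond 3 |Sf1
bond 4 |J1

#3 →Sf1  (Sf1 fixes flow; stroke at Sf1)
#1 →J3  (J3: bond 3 brought flow, rest push out)
#2 →J3  (1-jn J3 has f-setter on 3)
#0 →J2  (J2: last free bond brings effort in)
#4 →J1  (1-jn J1 has f-setter on 0)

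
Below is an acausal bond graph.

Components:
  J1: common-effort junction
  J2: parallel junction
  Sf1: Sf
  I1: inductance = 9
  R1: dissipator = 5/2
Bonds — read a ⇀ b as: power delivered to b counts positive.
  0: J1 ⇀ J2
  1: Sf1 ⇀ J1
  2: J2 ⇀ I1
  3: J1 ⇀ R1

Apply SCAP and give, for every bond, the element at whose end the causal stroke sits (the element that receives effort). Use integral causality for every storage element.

#0 stroke→J2
#1 stroke→Sf1
#2 stroke→I1
#3 stroke→J1

β1 →Sf1  (Sf1 fixes flow; stroke at Sf1)
β2 →I1  (I1 integral (f out))
β0 →J2  (J2 needs exactly one e-in)
β3 →J1  (J1 needs exactly one e-in)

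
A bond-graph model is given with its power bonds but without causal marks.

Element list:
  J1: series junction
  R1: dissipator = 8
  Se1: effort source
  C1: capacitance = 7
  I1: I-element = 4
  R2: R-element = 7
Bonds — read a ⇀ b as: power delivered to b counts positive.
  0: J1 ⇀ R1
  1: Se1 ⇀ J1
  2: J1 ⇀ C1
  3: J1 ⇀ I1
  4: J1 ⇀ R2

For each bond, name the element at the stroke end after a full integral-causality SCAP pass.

bond 1 →J1  (source Se1 imposes e)
bond 2 →J1  (C1 outputs effort q/C1)
bond 3 →I1  (I1 outputs flow p/I1)
bond 0 →J1  (common-f at J1 fixed by 3)
bond 4 →J1  (J1: bond 3 brought flow, rest push out)

bond 0 |J1
bond 1 |J1
bond 2 |J1
bond 3 |I1
bond 4 |J1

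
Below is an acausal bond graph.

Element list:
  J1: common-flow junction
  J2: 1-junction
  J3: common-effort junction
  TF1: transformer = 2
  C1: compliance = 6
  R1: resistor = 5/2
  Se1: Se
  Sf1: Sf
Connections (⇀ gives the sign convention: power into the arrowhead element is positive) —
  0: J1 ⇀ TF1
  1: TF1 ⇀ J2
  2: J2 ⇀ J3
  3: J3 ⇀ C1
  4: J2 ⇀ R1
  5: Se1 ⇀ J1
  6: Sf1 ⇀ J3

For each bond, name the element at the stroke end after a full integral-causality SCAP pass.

#5 stroke→J1  (source Se1 imposes e)
#6 stroke→Sf1  (source Sf1 imposes f)
#0 stroke→TF1  (only one flow-in slot at J1)
#1 stroke→J2  (TF TF1: opposite of bond 0)
#3 stroke→J3  (C1 integral (e out))
#2 stroke→J2  (J3 effort already set via bond 3)
#4 stroke→R1  (J2 needs exactly one f-in)

b0 stroke at TF1
b1 stroke at J2
b2 stroke at J2
b3 stroke at J3
b4 stroke at R1
b5 stroke at J1
b6 stroke at Sf1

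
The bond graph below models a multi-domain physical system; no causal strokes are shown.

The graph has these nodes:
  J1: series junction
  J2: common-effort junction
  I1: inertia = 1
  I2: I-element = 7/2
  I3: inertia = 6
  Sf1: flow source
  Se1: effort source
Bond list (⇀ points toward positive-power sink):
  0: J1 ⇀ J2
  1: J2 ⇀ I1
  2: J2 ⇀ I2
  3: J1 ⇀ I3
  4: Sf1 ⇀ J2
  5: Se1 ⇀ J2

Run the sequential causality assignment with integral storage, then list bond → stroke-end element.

β0 stroke at J1
β1 stroke at I1
β2 stroke at I2
β3 stroke at I3
β4 stroke at Sf1
β5 stroke at J2

bond 4 →Sf1  (source Sf1 imposes f)
bond 5 →J2  (Se1: effort source, stroke at far end)
bond 0 →J1  (common-e at J2 fixed by 5)
bond 1 →I1  (0-jn J2 has e-setter on 5)
bond 2 →I2  (common-e at J2 fixed by 5)
bond 3 →I3  (J1 needs exactly one f-in)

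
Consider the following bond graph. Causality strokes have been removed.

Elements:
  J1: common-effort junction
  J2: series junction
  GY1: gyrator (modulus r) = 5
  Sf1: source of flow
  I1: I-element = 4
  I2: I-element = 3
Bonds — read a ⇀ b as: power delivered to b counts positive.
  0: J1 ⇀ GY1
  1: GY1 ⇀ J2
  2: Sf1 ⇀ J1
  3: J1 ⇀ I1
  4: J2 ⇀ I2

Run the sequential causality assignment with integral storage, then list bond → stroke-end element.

bond 2 |Sf1  (source Sf1 imposes f)
bond 3 |I1  (I1: I, integral causality)
bond 0 |J1  (closing 0-jn rule on J1)
bond 1 |J2  (through GY1, causality inverts; strokes same side of GY1)
bond 4 |I2  (only one flow-in slot at J2)

bond 0 stroke→J1
bond 1 stroke→J2
bond 2 stroke→Sf1
bond 3 stroke→I1
bond 4 stroke→I2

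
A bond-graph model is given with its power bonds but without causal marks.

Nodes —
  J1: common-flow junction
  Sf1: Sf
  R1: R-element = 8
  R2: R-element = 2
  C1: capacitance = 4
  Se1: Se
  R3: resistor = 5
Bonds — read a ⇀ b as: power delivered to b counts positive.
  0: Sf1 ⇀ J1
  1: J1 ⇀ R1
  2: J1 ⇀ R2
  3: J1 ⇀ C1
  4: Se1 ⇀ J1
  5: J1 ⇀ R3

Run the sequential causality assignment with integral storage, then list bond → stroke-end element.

b0 stroke at Sf1
b1 stroke at J1
b2 stroke at J1
b3 stroke at J1
b4 stroke at J1
b5 stroke at J1

#0 →Sf1  (Sf1 (Sf) sets flow on bond)
#4 →J1  (Se1 fixes effort; stroke away)
#1 →J1  (J1 flow already set via bond 0)
#2 →J1  (J1 flow already set via bond 0)
#3 →J1  (1-jn J1 has f-setter on 0)
#5 →J1  (1-jn J1 has f-setter on 0)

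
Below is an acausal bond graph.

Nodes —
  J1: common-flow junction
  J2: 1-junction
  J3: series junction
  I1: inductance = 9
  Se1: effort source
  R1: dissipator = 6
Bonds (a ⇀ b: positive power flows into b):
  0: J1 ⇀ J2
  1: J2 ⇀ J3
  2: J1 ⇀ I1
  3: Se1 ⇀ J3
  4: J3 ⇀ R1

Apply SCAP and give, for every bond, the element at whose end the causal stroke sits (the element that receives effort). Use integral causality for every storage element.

b0 stroke→J1
b1 stroke→J2
b2 stroke→I1
b3 stroke→J3
b4 stroke→J3

β3 →J3  (Se1: effort source, stroke at far end)
β2 →I1  (I1 integral (f out))
β0 →J1  (J1 flow already set via bond 2)
β1 →J2  (J2: bond 0 brought flow, rest push out)
β4 →J3  (1-jn J3 has f-setter on 1)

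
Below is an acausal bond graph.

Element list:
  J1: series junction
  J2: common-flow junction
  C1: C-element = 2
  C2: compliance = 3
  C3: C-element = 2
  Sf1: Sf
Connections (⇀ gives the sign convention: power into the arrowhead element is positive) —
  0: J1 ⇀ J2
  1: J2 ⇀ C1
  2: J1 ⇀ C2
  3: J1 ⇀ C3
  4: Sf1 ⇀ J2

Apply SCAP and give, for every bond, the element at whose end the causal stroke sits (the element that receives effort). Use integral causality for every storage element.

β0 stroke→J2
β1 stroke→J2
β2 stroke→J1
β3 stroke→J1
β4 stroke→Sf1

#4 |Sf1  (Sf1: flow source, stroke at near end)
#0 |J2  (common-f at J2 fixed by 4)
#1 |J2  (J2: bond 4 brought flow, rest push out)
#2 |J1  (1-jn J1 has f-setter on 0)
#3 |J1  (J1 flow already set via bond 0)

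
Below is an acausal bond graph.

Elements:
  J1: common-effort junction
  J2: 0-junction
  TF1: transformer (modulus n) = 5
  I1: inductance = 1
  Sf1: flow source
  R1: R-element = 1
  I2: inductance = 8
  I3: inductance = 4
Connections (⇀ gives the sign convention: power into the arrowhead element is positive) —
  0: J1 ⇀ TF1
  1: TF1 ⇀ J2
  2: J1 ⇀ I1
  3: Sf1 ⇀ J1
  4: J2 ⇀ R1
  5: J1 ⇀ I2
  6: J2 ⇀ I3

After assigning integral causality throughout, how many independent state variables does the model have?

3  (I1, I2, I3 all integral)

bond 3 |Sf1  (Sf1 (Sf) sets flow on bond)
bond 2 |I1  (I1: I, integral causality)
bond 5 |I2  (prefer integral on I2)
bond 0 |J1  (J1: last free bond brings effort in)
bond 1 |TF1  (TF1: transformer flips bond 0)
bond 6 |I3  (I3 integral (f out))
bond 4 |J2  (J2: last free bond brings effort in)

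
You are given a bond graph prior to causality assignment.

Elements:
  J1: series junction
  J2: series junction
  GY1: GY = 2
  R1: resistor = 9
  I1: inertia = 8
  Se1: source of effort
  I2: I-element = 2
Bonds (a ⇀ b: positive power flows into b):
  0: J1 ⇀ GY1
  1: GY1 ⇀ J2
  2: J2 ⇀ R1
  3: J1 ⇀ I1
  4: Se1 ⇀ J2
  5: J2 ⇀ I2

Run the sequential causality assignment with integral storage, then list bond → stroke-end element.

#4 →J2  (Se1 fixes effort; stroke away)
#3 →I1  (I1 outputs flow p/I1)
#0 →J1  (J1: bond 3 brought flow, rest push out)
#1 →J2  (through GY1, causality inverts; strokes same side of GY1)
#5 →I2  (I2: I, integral causality)
#2 →J2  (common-f at J2 fixed by 5)

b0 stroke at J1
b1 stroke at J2
b2 stroke at J2
b3 stroke at I1
b4 stroke at J2
b5 stroke at I2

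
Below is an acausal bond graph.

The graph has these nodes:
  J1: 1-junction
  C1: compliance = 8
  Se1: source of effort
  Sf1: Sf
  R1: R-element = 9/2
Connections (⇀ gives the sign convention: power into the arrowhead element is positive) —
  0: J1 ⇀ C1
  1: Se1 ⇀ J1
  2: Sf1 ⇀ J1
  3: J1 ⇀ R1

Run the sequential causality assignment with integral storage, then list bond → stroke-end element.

β0 stroke→J1
β1 stroke→J1
β2 stroke→Sf1
β3 stroke→J1

b1 stroke→J1  (source Se1 imposes e)
b2 stroke→Sf1  (Sf1 (Sf) sets flow on bond)
b0 stroke→J1  (1-jn J1 has f-setter on 2)
b3 stroke→J1  (J1: bond 2 brought flow, rest push out)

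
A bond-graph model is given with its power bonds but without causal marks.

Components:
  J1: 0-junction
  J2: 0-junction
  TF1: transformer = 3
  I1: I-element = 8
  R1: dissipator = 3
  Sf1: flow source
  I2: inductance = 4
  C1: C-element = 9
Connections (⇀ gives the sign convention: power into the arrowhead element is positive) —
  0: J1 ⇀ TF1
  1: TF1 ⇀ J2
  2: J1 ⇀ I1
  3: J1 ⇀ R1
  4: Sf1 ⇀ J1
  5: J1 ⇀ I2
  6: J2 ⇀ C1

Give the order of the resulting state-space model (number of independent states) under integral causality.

3  (C1, I1, I2 all integral)

b4 stroke→Sf1  (source Sf1 imposes f)
b2 stroke→I1  (I1: I, integral causality)
b5 stroke→I2  (I2 outputs flow p/I2)
b6 stroke→J2  (prefer integral on C1)
b1 stroke→TF1  (J2: bond 6 brought effort, rest push out)
b0 stroke→J1  (through TF1, causality passes straight; one stroke at TF1)
b3 stroke→R1  (common-e at J1 fixed by 0)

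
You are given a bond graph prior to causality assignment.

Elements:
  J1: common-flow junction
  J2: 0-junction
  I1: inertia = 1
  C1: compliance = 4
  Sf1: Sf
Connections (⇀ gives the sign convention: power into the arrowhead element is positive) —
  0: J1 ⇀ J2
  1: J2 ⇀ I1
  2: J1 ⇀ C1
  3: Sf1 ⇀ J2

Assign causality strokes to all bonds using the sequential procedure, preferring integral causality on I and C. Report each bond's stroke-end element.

β3 |Sf1  (Sf1 fixes flow; stroke at Sf1)
β1 |I1  (prefer integral on I1)
β0 |J2  (J2 needs exactly one e-in)
β2 |J1  (1-jn J1 has f-setter on 0)

bond 0 |J2
bond 1 |I1
bond 2 |J1
bond 3 |Sf1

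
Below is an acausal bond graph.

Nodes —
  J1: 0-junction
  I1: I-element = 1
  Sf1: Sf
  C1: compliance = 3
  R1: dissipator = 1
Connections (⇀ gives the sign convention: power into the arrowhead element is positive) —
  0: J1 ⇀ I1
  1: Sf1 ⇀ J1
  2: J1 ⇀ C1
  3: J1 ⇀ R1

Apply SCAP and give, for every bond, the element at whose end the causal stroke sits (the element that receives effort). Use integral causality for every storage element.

#1 →Sf1  (Sf1 (Sf) sets flow on bond)
#0 →I1  (I1 integral (f out))
#2 →J1  (C1 integral (e out))
#3 →R1  (J1 effort already set via bond 2)

#0 stroke→I1
#1 stroke→Sf1
#2 stroke→J1
#3 stroke→R1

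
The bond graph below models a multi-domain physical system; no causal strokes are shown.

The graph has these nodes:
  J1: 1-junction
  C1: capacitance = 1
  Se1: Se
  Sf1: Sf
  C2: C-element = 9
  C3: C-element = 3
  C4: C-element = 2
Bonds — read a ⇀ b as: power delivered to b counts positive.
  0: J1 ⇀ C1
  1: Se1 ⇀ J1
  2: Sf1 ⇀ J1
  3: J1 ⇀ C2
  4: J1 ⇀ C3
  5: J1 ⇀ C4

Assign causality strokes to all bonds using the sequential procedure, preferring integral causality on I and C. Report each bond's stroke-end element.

b1 |J1  (Se1: effort source, stroke at far end)
b2 |Sf1  (source Sf1 imposes f)
b0 |J1  (J1 flow already set via bond 2)
b3 |J1  (1-jn J1 has f-setter on 2)
b4 |J1  (common-f at J1 fixed by 2)
b5 |J1  (J1 flow already set via bond 2)

bond 0 →J1
bond 1 →J1
bond 2 →Sf1
bond 3 →J1
bond 4 →J1
bond 5 →J1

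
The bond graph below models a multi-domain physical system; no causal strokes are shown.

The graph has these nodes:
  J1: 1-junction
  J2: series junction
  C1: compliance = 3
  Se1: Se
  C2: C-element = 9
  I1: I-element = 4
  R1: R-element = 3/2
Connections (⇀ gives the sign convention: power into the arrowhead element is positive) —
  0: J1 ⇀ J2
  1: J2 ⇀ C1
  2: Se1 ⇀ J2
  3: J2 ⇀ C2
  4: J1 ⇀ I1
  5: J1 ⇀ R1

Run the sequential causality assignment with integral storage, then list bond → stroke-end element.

b0 stroke→J1
b1 stroke→J2
b2 stroke→J2
b3 stroke→J2
b4 stroke→I1
b5 stroke→J1

#2 →J2  (Se1: effort source, stroke at far end)
#1 →J2  (C1 integral (e out))
#3 →J2  (C2 integral (e out))
#0 →J1  (closing 1-jn rule on J2)
#4 →I1  (I1 outputs flow p/I1)
#5 →J1  (1-jn J1 has f-setter on 4)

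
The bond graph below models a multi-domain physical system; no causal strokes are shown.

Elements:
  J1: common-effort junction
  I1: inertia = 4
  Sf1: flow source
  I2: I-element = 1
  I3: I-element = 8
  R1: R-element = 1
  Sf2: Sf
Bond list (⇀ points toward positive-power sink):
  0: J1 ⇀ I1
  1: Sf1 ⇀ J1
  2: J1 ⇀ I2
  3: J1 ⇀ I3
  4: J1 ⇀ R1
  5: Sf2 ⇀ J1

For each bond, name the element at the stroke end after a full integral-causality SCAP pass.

b1 stroke at Sf1  (Sf1: flow source, stroke at near end)
b5 stroke at Sf2  (source Sf2 imposes f)
b0 stroke at I1  (I1 integral (f out))
b2 stroke at I2  (I2 outputs flow p/I2)
b3 stroke at I3  (prefer integral on I3)
b4 stroke at J1  (J1: last free bond brings effort in)

bond 0 |I1
bond 1 |Sf1
bond 2 |I2
bond 3 |I3
bond 4 |J1
bond 5 |Sf2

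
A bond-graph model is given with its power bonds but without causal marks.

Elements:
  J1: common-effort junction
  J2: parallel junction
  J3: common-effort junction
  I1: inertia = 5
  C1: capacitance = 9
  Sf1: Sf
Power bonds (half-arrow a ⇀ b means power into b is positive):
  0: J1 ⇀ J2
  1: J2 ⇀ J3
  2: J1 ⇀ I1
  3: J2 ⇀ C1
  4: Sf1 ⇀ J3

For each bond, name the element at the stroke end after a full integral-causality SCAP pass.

#4 stroke→Sf1  (Sf1: flow source, stroke at near end)
#1 stroke→J3  (J3: last free bond brings effort in)
#2 stroke→I1  (I1: I, integral causality)
#0 stroke→J1  (J1 needs exactly one e-in)
#3 stroke→J2  (closing 0-jn rule on J2)

b0 stroke at J1
b1 stroke at J3
b2 stroke at I1
b3 stroke at J2
b4 stroke at Sf1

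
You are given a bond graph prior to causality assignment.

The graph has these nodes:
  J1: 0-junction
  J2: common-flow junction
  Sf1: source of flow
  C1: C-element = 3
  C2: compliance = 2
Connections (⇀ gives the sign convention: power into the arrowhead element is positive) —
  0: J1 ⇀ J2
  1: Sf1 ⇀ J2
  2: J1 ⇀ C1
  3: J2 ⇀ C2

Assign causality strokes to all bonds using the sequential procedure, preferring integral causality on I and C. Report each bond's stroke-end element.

b1 stroke at Sf1  (source Sf1 imposes f)
b0 stroke at J2  (1-jn J2 has f-setter on 1)
b3 stroke at J2  (J2 flow already set via bond 1)
b2 stroke at J1  (closing 0-jn rule on J1)

#0 →J2
#1 →Sf1
#2 →J1
#3 →J2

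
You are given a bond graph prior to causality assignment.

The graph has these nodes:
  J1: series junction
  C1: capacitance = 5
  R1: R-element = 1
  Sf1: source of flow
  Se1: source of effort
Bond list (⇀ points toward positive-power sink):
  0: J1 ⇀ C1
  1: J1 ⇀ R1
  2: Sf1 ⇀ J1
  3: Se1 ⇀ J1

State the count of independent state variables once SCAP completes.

1  (C1 all integral)

bond 2 stroke→Sf1  (Sf1: flow source, stroke at near end)
bond 3 stroke→J1  (source Se1 imposes e)
bond 0 stroke→J1  (J1 flow already set via bond 2)
bond 1 stroke→J1  (common-f at J1 fixed by 2)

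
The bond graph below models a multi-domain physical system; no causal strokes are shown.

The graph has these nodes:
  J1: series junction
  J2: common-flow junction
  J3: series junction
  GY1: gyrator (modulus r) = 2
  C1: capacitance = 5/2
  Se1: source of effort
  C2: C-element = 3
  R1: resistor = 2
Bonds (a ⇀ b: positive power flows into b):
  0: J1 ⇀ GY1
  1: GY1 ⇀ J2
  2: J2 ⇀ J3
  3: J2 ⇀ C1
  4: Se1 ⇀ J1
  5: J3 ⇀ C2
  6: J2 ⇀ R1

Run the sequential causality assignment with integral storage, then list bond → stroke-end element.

b0 stroke at GY1
b1 stroke at GY1
b2 stroke at J2
b3 stroke at J2
b4 stroke at J1
b5 stroke at J3
b6 stroke at J2

#4 stroke at J1  (source Se1 imposes e)
#0 stroke at GY1  (closing 1-jn rule on J1)
#1 stroke at GY1  (GY1 both-in/both-out from 0)
#2 stroke at J2  (common-f at J2 fixed by 1)
#3 stroke at J2  (common-f at J2 fixed by 1)
#6 stroke at J2  (1-jn J2 has f-setter on 1)
#5 stroke at J3  (1-jn J3 has f-setter on 2)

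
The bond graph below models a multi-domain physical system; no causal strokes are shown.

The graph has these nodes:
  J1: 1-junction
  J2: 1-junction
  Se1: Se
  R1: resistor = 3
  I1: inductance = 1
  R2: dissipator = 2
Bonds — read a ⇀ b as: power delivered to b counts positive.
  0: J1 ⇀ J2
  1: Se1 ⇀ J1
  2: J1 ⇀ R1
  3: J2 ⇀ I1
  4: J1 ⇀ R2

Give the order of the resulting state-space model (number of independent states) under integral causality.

β1 stroke→J1  (Se1 (Se) sets effort on bond)
β3 stroke→I1  (I1: I, integral causality)
β0 stroke→J2  (common-f at J2 fixed by 3)
β2 stroke→J1  (J1: bond 0 brought flow, rest push out)
β4 stroke→J1  (common-f at J1 fixed by 0)

1  (I1 all integral)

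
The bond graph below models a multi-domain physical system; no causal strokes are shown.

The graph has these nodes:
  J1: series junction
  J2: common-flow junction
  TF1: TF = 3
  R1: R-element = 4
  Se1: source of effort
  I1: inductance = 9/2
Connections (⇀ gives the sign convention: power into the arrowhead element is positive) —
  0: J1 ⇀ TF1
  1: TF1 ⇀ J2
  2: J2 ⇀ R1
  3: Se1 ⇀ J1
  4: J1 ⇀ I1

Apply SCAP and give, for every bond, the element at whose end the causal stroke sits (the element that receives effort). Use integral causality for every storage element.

b0 stroke→J1
b1 stroke→TF1
b2 stroke→J2
b3 stroke→J1
b4 stroke→I1

b3 stroke at J1  (source Se1 imposes e)
b4 stroke at I1  (I1: I, integral causality)
b0 stroke at J1  (1-jn J1 has f-setter on 4)
b1 stroke at TF1  (TF1 one-in-one-out from 0)
b2 stroke at J2  (J2 flow already set via bond 1)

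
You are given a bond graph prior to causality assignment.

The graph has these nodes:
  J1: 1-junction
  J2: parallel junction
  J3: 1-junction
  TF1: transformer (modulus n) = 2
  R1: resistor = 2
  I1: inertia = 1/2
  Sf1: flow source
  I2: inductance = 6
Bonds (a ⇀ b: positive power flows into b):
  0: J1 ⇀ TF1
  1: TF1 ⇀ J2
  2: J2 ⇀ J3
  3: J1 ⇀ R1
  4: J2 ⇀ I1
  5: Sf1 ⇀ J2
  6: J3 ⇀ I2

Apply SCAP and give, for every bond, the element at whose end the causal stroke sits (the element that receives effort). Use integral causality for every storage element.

bond 0 →TF1
bond 1 →J2
bond 2 →J3
bond 3 →J1
bond 4 →I1
bond 5 →Sf1
bond 6 →I2

b5 stroke→Sf1  (Sf1: flow source, stroke at near end)
b4 stroke→I1  (I1 integral (f out))
b6 stroke→I2  (prefer integral on I2)
b2 stroke→J3  (J3: bond 6 brought flow, rest push out)
b1 stroke→J2  (only one effort-in slot at J2)
b0 stroke→TF1  (through TF1, causality passes straight; one stroke at TF1)
b3 stroke→J1  (J1 flow already set via bond 0)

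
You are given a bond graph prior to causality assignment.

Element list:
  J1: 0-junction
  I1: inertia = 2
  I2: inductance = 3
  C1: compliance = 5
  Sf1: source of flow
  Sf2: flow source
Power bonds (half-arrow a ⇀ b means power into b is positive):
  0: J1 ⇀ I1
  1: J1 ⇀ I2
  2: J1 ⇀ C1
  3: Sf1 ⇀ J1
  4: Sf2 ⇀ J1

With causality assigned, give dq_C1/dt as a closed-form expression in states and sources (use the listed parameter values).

β3 stroke at Sf1  (source Sf1 imposes f)
β4 stroke at Sf2  (Sf2 (Sf) sets flow on bond)
β0 stroke at I1  (prefer integral on I1)
β1 stroke at I2  (I2 outputs flow p/I2)
β2 stroke at J1  (J1 needs exactly one e-in)

dq_C1/dt = F_Sf1 + F_Sf2 - p_I1/2 - p_I2/3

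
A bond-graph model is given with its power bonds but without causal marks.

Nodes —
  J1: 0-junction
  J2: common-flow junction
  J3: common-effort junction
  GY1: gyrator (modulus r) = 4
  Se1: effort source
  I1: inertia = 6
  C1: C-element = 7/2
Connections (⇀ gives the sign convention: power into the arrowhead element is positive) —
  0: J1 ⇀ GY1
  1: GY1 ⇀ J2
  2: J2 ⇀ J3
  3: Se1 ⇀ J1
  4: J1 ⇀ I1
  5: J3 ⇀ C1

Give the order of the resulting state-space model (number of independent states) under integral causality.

2  (C1, I1 all integral)

bond 3 stroke at J1  (Se1 fixes effort; stroke away)
bond 0 stroke at GY1  (0-jn J1 has e-setter on 3)
bond 4 stroke at I1  (0-jn J1 has e-setter on 3)
bond 1 stroke at GY1  (GY1: gyrator matches bond 0)
bond 2 stroke at J2  (J2: bond 1 brought flow, rest push out)
bond 5 stroke at J3  (only one effort-in slot at J3)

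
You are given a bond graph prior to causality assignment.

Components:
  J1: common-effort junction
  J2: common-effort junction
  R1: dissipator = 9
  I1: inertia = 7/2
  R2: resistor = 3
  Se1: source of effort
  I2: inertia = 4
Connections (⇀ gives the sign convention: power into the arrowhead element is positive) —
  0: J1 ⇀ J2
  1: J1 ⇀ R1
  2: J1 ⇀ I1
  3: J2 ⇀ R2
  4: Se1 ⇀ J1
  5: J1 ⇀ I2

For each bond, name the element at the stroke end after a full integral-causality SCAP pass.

β4 →J1  (source Se1 imposes e)
β0 →J2  (J1: bond 4 brought effort, rest push out)
β1 →R1  (0-jn J1 has e-setter on 4)
β2 →I1  (common-e at J1 fixed by 4)
β5 →I2  (common-e at J1 fixed by 4)
β3 →R2  (J2 effort already set via bond 0)

bond 0 |J2
bond 1 |R1
bond 2 |I1
bond 3 |R2
bond 4 |J1
bond 5 |I2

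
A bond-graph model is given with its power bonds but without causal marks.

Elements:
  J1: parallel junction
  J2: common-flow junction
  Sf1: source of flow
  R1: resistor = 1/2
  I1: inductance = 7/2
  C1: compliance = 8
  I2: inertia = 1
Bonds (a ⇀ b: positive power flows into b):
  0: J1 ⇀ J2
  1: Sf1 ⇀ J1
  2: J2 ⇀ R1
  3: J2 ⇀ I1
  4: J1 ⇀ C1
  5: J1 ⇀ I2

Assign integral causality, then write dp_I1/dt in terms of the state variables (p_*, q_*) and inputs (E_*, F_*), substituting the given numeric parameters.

dp_I1/dt = -p_I1/7 + q_C1/8

b1 stroke at Sf1  (Sf1 (Sf) sets flow on bond)
b3 stroke at I1  (I1: I, integral causality)
b0 stroke at J2  (common-f at J2 fixed by 3)
b2 stroke at J2  (1-jn J2 has f-setter on 3)
b4 stroke at J1  (C1 integral (e out))
b5 stroke at I2  (common-e at J1 fixed by 4)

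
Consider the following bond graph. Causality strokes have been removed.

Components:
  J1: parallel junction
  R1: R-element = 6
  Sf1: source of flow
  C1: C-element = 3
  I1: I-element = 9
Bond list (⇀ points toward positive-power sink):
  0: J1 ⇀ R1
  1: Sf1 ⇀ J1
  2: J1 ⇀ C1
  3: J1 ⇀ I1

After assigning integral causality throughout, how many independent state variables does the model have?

2  (C1, I1 all integral)

bond 1 stroke at Sf1  (Sf1: flow source, stroke at near end)
bond 2 stroke at J1  (prefer integral on C1)
bond 0 stroke at R1  (J1 effort already set via bond 2)
bond 3 stroke at I1  (J1: bond 2 brought effort, rest push out)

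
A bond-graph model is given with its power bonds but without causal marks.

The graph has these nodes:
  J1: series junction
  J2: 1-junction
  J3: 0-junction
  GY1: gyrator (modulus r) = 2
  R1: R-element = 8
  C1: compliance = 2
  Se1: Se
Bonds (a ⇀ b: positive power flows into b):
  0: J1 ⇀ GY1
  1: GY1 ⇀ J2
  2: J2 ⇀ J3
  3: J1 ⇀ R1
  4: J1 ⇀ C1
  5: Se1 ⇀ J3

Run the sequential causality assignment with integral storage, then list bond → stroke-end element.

#0 →GY1
#1 →GY1
#2 →J2
#3 →J1
#4 →J1
#5 →J3

b5 stroke at J3  (Se1 fixes effort; stroke away)
b2 stroke at J2  (0-jn J3 has e-setter on 5)
b1 stroke at GY1  (J2: last free bond brings flow in)
b0 stroke at GY1  (GY1: gyrator matches bond 1)
b3 stroke at J1  (J1: bond 0 brought flow, rest push out)
b4 stroke at J1  (1-jn J1 has f-setter on 0)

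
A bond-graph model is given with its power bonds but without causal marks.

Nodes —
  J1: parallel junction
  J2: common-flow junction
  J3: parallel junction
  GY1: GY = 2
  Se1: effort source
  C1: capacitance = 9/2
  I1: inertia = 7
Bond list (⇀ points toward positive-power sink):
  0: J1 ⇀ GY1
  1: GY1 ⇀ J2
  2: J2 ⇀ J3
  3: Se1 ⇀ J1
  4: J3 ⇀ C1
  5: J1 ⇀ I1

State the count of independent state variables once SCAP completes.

β3 stroke→J1  (Se1: effort source, stroke at far end)
β0 stroke→GY1  (common-e at J1 fixed by 3)
β5 stroke→I1  (J1 effort already set via bond 3)
β1 stroke→GY1  (GY1 both-in/both-out from 0)
β2 stroke→J2  (J2: bond 1 brought flow, rest push out)
β4 stroke→J3  (J3: last free bond brings effort in)

2  (C1, I1 all integral)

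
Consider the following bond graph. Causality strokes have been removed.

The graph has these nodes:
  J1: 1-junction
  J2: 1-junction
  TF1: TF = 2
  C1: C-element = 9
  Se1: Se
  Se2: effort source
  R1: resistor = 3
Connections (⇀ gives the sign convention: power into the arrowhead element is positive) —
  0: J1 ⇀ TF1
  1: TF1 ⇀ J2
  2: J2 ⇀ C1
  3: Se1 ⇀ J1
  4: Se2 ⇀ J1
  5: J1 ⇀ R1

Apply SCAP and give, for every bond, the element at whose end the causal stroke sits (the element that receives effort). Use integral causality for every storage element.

b0 |J1
b1 |TF1
b2 |J2
b3 |J1
b4 |J1
b5 |R1

b3 stroke→J1  (Se1: effort source, stroke at far end)
b4 stroke→J1  (Se2 (Se) sets effort on bond)
b2 stroke→J2  (prefer integral on C1)
b1 stroke→TF1  (J2 needs exactly one f-in)
b0 stroke→J1  (TF1 one-in-one-out from 1)
b5 stroke→R1  (J1 needs exactly one f-in)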